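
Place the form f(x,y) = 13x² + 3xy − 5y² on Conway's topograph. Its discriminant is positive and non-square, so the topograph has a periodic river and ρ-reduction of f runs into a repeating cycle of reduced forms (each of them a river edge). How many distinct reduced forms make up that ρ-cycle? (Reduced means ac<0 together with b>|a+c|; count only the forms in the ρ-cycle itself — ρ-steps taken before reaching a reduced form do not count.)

D = 269, ⌊√D⌋ = 16
descent: ρ → (-5,7,11)  [lands on river]
river: ρ → (11,15,-1)
river: ρ → (-1,15,11)
river: ρ → (11,7,-5)
river: ρ → (-5,13,5)
river: ρ → (5,7,-11)
river: ρ → (-11,15,1)
river: ρ → (1,15,-11)
river: ρ → (-11,7,5)
river: ρ → (5,13,-5)
ρ-cycle length = 10 (tail of 1 descent step not counted)

10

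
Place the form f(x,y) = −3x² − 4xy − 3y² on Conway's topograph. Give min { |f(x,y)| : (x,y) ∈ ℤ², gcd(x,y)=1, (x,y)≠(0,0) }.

translate: b→-2 (≡4 mod 6), so (3,4,3)→(3,-2,2)
flip: (3,-2,2)→(2,2,3)
reduced (well bottom): (2,2,3) with a≤c, −a<b≤a
well minimum |f| = |-2| = 2 (negative-definite)

2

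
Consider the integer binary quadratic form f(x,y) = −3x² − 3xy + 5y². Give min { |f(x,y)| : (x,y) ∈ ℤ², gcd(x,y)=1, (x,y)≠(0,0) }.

descent: ρ → (5,3,-3)  [lands on river]
river: ρ → (-3,3,5)
river: ρ → (5,7,-1)
river: ρ → (-1,7,5)
closes: descent 1, river 4
min |a| on river = 1

1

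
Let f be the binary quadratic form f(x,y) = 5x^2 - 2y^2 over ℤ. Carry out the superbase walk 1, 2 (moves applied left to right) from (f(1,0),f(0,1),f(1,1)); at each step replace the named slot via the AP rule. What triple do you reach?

start (5,-2,3) = (f(1,0),f(0,1),f(1,1))
replace slot 1: 2·((-2)+3) − 5 = -3 → (-3,-2,3)
replace slot 2: 2·((-3)+3) − (-2) = 2 → (-3,2,3)

-3,2,3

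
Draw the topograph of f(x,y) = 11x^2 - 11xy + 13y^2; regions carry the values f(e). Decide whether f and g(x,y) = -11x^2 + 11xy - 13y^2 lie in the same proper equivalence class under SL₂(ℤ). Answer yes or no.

D₁ = -451, D₂ = -451
f: translate: b→11 (≡-11 mod 22), so (11,-11,13)→(11,11,13)
f: reduced (well bottom): (11,11,13) with a≤c, −a<b≤a
g is negative-definite; reduce −g:
−g: translate: b→11 (≡-11 mod 22), so (11,-11,13)→(11,11,13)
−g: reduced (well bottom): (11,11,13) with a≤c, −a<b≤a
flip sign back: reduced form of g is (-11,-11,-13)
reduced forms (11, 11, 13) vs (-11, -11, -13) ⇒ inequivalent

no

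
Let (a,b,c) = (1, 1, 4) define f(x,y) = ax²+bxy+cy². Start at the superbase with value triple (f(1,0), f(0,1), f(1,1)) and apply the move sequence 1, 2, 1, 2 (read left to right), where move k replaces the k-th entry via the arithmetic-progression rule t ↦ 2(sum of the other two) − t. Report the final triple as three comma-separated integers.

start (1,4,6) = (f(1,0),f(0,1),f(1,1))
replace slot 1: 2·(4+6) − 1 = 19 → (19,4,6)
replace slot 2: 2·(19+6) − 4 = 46 → (19,46,6)
replace slot 1: 2·(46+6) − 19 = 85 → (85,46,6)
replace slot 2: 2·(85+6) − 46 = 136 → (85,136,6)

85,136,6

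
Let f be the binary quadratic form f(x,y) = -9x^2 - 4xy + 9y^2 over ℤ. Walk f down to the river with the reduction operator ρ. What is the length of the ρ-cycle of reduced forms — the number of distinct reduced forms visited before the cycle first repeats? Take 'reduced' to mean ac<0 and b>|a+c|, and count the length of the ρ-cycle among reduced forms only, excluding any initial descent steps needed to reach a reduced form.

D = 340, ⌊√D⌋ = 18
descent: ρ → (9,4,-9)  [lands on river]
river: ρ → (-9,14,4)
river: ρ → (4,18,-1)
river: ρ → (-1,18,4)
river: ρ → (4,14,-9)
river: ρ → (-9,4,9)
river: ρ → (9,14,-4)
river: ρ → (-4,18,1)
river: ρ → (1,18,-4)
river: ρ → (-4,14,9)
ρ-cycle length = 10 (tail of 1 descent step not counted)

10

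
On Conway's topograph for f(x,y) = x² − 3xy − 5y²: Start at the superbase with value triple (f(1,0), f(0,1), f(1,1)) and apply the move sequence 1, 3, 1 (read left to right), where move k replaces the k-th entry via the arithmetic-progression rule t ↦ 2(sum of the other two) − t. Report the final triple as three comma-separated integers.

start (1,-5,-7) = (f(1,0),f(0,1),f(1,1))
replace slot 1: 2·((-5)+(-7)) − 1 = -25 → (-25,-5,-7)
replace slot 3: 2·((-25)+(-5)) − (-7) = -53 → (-25,-5,-53)
replace slot 1: 2·((-5)+(-53)) − (-25) = -91 → (-91,-5,-53)

-91,-5,-53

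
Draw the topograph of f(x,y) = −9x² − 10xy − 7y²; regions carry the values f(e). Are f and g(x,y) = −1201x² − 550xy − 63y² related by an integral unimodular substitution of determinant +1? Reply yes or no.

D₁ = -152, D₂ = -152
f is negative-definite; reduce −f:
−f: translate: b→-8 (≡10 mod 18), so (9,10,7)→(9,-8,6)
−f: flip: (9,-8,6)→(6,8,9)
−f: translate: b→-4 (≡8 mod 12), so (6,8,9)→(6,-4,7)
−f: reduced (well bottom): (6,-4,7) with a≤c, −a<b≤a
flip sign back: reduced form of f is (-6,4,-7)
g is negative-definite; reduce −g:
−g: flip: (1201,550,63)→(63,-550,1201)
−g: translate: b→-46 (≡-550 mod 126), so (63,-550,1201)→(63,-46,9)
−g: flip: (63,-46,9)→(9,46,63)
−g: translate: b→-8 (≡46 mod 18), so (9,46,63)→(9,-8,6)
−g: flip: (9,-8,6)→(6,8,9)
−g: translate: b→-4 (≡8 mod 12), so (6,8,9)→(6,-4,7)
−g: reduced (well bottom): (6,-4,7) with a≤c, −a<b≤a
flip sign back: reduced form of g is (-6,4,-7)
reduced forms (-6, 4, -7) vs (-6, 4, -7) ⇒ equivalent

yes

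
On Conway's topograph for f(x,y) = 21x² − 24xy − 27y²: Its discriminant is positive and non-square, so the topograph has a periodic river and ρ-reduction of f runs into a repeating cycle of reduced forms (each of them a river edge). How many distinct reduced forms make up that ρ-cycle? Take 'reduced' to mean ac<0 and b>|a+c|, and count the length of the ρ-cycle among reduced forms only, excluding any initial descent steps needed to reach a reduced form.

D = 2844, ⌊√D⌋ = 53
descent: ρ → (-27,24,21)  [lands on river]
river: ρ → (21,18,-30)
river: ρ → (-30,42,9)
river: ρ → (9,48,-15)
river: ρ → (-15,42,18)
river: ρ → (18,30,-27)
ρ-cycle length = 6 (tail of 1 descent step not counted)

6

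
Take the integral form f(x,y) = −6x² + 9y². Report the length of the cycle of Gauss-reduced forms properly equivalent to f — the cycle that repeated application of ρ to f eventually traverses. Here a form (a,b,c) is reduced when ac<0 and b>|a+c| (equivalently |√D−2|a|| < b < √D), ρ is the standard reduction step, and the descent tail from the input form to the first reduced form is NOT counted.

D = 216, ⌊√D⌋ = 14
descent: ρ → (9,0,-6)
descent: ρ → (-6,12,3)  [lands on river]
river: ρ → (3,12,-6)
ρ-cycle length = 2 (tail of 2 descent steps not counted)

2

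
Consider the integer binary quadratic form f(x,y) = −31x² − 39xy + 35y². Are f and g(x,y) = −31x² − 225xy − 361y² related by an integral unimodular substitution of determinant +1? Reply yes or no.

D₁ = 5861, D₂ = 5861
river cycle of f (length 58): (35, 39, -31), (-31, 23, 43), (43, 63, -11), (-11, 69, 25), (25, 31, -49), (-49, 67, 7), (7, 73, -19), (-19, 41, 55), (55, 69, -5), (-5, 71, 41), … (48 more)
river cycle of g (length 58): (-31, 23, 43), (43, 63, -11), (-11, 69, 25), (25, 31, -49), (-49, 67, 7), (7, 73, -19), (-19, 41, 55), (55, 69, -5), (-5, 71, 41), (41, 11, -35), … (48 more)
cycles coincide ⇒ equivalent

yes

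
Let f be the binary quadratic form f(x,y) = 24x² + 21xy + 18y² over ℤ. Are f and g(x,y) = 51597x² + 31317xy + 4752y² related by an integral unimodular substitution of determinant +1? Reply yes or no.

D₁ = -1287, D₂ = -1287
f: flip: (24,21,18)→(18,-21,24)
f: translate: b→15 (≡-21 mod 36), so (18,-21,24)→(18,15,21)
f: reduced (well bottom): (18,15,21) with a≤c, −a<b≤a
g: flip: (51597,31317,4752)→(4752,-31317,51597)
g: translate: b→-2805 (≡-31317 mod 9504), so (4752,-31317,51597)→(4752,-2805,414)
g: flip: (4752,-2805,414)→(414,2805,4752)
g: translate: b→321 (≡2805 mod 828), so (414,2805,4752)→(414,321,63)
g: flip: (414,321,63)→(63,-321,414)
g: translate: b→57 (≡-321 mod 126), so (63,-321,414)→(63,57,18)
g: flip: (63,57,18)→(18,-57,63)
g: translate: b→15 (≡-57 mod 36), so (18,-57,63)→(18,15,21)
g: reduced (well bottom): (18,15,21) with a≤c, −a<b≤a
reduced forms (18, 15, 21) vs (18, 15, 21) ⇒ equivalent

yes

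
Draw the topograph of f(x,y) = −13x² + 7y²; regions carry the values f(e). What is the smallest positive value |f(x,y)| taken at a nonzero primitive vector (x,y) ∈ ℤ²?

descent: ρ → (7,14,-6)  [lands on river]
river: ρ → (-6,10,11)
river: ρ → (11,12,-5)
river: ρ → (-5,18,2)
river: ρ → (2,18,-5)
river: ρ → (-5,12,11)
river: ρ → (11,10,-6)
river: ρ → (-6,14,7)
closes: descent 1, river 8
min |a| on river = 2

2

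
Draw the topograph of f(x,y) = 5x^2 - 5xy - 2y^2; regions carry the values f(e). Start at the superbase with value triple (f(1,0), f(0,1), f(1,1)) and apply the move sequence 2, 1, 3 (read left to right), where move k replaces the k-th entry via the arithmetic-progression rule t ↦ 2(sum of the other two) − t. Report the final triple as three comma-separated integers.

start (5,-2,-2) = (f(1,0),f(0,1),f(1,1))
replace slot 2: 2·(5+(-2)) − (-2) = 8 → (5,8,-2)
replace slot 1: 2·(8+(-2)) − 5 = 7 → (7,8,-2)
replace slot 3: 2·(7+8) − (-2) = 32 → (7,8,32)

7,8,32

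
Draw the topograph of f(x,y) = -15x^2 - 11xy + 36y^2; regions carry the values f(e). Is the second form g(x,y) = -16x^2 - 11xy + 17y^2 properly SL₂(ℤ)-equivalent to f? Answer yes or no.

D₁ = 2281, D₂ = 1209
discriminants differ ⇒ not SL₂(ℤ)-equivalent

no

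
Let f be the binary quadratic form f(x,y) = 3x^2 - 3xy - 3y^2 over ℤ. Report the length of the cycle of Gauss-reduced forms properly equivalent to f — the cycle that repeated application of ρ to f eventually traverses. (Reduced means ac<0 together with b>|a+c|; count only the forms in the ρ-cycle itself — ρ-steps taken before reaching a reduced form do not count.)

D = 45, ⌊√D⌋ = 6
descent: ρ → (-3,3,3)  [lands on river]
river: ρ → (3,3,-3)
ρ-cycle length = 2 (tail of 1 descent step not counted)

2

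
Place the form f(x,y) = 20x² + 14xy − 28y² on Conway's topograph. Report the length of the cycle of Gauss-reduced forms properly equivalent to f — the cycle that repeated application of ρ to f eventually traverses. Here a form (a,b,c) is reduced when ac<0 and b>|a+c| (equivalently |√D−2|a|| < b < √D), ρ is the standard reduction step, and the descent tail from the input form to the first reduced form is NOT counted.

D = 2436, ⌊√D⌋ = 49
river: ρ → (-28,42,6)
river: ρ → (6,42,-28)
river: ρ → (-28,14,20)
river: ρ → (20,26,-22)
river: ρ → (-22,18,24)
river: ρ → (24,30,-16)
river: ρ → (-16,34,20)
river: ρ → (20,46,-4)
river: ρ → (-4,42,42)
river: ρ → (42,42,-4)
river: ρ → (-4,46,20)
river: ρ → (20,34,-16)
river: ρ → (-16,30,24)
river: ρ → (24,18,-22)
river: ρ → (-22,26,20)
river: ρ → (20,14,-28)
ρ-cycle length = 16 (tail of 0 descent steps not counted)

16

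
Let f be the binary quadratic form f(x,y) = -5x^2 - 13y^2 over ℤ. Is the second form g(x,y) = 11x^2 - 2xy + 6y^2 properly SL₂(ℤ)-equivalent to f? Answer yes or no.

D₁ = -260, D₂ = -260
f is negative-definite; reduce −f:
−f: reduced (well bottom): (5,0,13) with a≤c, −a<b≤a
flip sign back: reduced form of f is (-5,0,-13)
g: flip: (11,-2,6)→(6,2,11)
g: reduced (well bottom): (6,2,11) with a≤c, −a<b≤a
reduced forms (-5, 0, -13) vs (6, 2, 11) ⇒ inequivalent

no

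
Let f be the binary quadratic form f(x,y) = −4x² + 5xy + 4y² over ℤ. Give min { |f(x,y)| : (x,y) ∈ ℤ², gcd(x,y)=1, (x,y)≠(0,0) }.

river: ρ → (4,3,-5)
river: ρ → (-5,7,2)
river: ρ → (2,9,-1)
river: ρ → (-1,9,2)
river: ρ → (2,7,-5)
river: ρ → (-5,3,4)
river: ρ → (4,5,-4)
river: ρ → (-4,3,5)
river: ρ → (5,7,-2)
river: ρ → (-2,9,1)
river: ρ → (1,9,-2)
river: ρ → (-2,7,5)
river: ρ → (5,3,-4)
river: ρ → (-4,5,4)
closes: descent 0, river 14
min |a| on river = 1

1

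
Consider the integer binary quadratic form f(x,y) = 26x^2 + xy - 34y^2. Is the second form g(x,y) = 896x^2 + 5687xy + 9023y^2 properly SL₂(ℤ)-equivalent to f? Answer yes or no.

D₁ = 3537, D₂ = 3537
river cycle of f (length 48): (26, 53, -7), (-7, 59, 2), (2, 57, -36), (-36, 15, 23), (23, 31, -28), (-28, 25, 26), (26, 27, -27), (-27, 27, 26), (26, 25, -28), (-28, 31, 23), … (38 more)
river cycle of g (length 48): (26, 53, -7), (-7, 59, 2), (2, 57, -36), (-36, 15, 23), (23, 31, -28), (-28, 25, 26), (26, 27, -27), (-27, 27, 26), (26, 25, -28), (-28, 31, 23), … (38 more)
cycles coincide ⇒ equivalent

yes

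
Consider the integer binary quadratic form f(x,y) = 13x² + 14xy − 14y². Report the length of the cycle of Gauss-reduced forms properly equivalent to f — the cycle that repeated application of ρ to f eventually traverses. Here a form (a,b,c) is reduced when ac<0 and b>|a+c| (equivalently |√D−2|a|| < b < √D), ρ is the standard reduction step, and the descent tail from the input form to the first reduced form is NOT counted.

D = 924, ⌊√D⌋ = 30
river: ρ → (-14,14,13)
river: ρ → (13,12,-15)
river: ρ → (-15,18,10)
river: ρ → (10,22,-11)
river: ρ → (-11,22,10)
river: ρ → (10,18,-15)
river: ρ → (-15,12,13)
river: ρ → (13,14,-14)
ρ-cycle length = 8 (tail of 0 descent steps not counted)

8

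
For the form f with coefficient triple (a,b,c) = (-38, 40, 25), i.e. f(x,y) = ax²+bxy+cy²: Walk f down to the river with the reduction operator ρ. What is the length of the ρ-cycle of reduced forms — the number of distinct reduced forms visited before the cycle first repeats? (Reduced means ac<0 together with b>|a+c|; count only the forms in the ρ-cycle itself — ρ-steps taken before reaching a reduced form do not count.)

D = 5400, ⌊√D⌋ = 73
river: ρ → (25,60,-18)
river: ρ → (-18,48,43)
river: ρ → (43,38,-23)
river: ρ → (-23,54,27)
river: ρ → (27,54,-23)
river: ρ → (-23,38,43)
river: ρ → (43,48,-18)
river: ρ → (-18,60,25)
river: ρ → (25,40,-38)
river: ρ → (-38,36,27)
river: ρ → (27,72,-2)
river: ρ → (-2,72,27)
river: ρ → (27,36,-38)
river: ρ → (-38,40,25)
ρ-cycle length = 14 (tail of 0 descent steps not counted)

14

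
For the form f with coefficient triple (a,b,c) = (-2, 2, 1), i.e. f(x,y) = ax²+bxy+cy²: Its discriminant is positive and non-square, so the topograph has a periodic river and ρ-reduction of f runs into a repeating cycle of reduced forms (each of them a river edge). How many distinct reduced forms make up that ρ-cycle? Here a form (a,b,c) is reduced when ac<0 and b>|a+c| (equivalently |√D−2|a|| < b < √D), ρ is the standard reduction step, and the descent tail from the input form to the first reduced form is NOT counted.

D = 12, ⌊√D⌋ = 3
river: ρ → (1,2,-2)
river: ρ → (-2,2,1)
ρ-cycle length = 2 (tail of 0 descent steps not counted)

2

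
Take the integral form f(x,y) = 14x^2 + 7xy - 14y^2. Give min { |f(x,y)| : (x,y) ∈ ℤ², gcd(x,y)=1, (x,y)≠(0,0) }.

river: ρ → (-14,21,7)
river: ρ → (7,21,-14)
river: ρ → (-14,7,14)
river: ρ → (14,21,-7)
river: ρ → (-7,21,14)
river: ρ → (14,7,-14)
closes: descent 0, river 6
min |a| on river = 7

7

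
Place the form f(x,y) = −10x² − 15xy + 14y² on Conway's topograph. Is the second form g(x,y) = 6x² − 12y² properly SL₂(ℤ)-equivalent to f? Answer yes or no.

D₁ = 785, D₂ = 288
discriminants differ ⇒ not SL₂(ℤ)-equivalent

no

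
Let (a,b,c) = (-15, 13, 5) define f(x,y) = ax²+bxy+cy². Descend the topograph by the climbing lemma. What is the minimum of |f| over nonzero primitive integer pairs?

river: ρ → (5,17,-9)
river: ρ → (-9,19,3)
river: ρ → (3,17,-15)
river: ρ → (-15,13,5)
closes: descent 0, river 4
min |a| on river = 3

3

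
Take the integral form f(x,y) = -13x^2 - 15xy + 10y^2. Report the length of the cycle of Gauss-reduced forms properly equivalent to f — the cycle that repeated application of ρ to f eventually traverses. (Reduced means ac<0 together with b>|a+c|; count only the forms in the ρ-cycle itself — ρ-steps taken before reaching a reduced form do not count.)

D = 745, ⌊√D⌋ = 27
descent: ρ → (10,15,-13)  [lands on river]
river: ρ → (-13,11,12)
river: ρ → (12,13,-12)
river: ρ → (-12,11,13)
river: ρ → (13,15,-10)
river: ρ → (-10,25,3)
river: ρ → (3,23,-18)
river: ρ → (-18,13,8)
river: ρ → (8,19,-12)
river: ρ → (-12,5,15)
river: ρ → (15,25,-2)
river: ρ → (-2,27,2)
river: ρ → (2,25,-15)
river: ρ → (-15,5,12)
river: ρ → (12,19,-8)
river: ρ → (-8,13,18)
river: ρ → (18,23,-3)
river: ρ → (-3,25,10)
ρ-cycle length = 18 (tail of 1 descent step not counted)

18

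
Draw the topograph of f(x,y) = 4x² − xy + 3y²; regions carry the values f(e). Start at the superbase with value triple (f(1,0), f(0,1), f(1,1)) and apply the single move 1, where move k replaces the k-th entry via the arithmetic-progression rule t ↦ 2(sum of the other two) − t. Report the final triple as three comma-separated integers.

start (4,3,6) = (f(1,0),f(0,1),f(1,1))
replace slot 1: 2·(3+6) − 4 = 14 → (14,3,6)

14,3,6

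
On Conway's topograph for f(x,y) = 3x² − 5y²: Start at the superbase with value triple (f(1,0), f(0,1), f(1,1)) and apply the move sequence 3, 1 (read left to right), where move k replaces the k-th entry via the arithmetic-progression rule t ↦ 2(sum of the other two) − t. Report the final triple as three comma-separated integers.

start (3,-5,-2) = (f(1,0),f(0,1),f(1,1))
replace slot 3: 2·(3+(-5)) − (-2) = -2 → (3,-5,-2)
replace slot 1: 2·((-5)+(-2)) − 3 = -17 → (-17,-5,-2)

-17,-5,-2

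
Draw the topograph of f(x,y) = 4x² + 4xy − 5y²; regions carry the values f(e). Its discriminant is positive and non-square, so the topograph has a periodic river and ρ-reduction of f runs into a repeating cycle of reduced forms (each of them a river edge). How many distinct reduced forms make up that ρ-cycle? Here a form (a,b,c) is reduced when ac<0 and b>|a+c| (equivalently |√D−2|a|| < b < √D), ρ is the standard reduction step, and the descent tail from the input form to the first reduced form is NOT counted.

D = 96, ⌊√D⌋ = 9
river: ρ → (-5,6,3)
river: ρ → (3,6,-5)
river: ρ → (-5,4,4)
river: ρ → (4,4,-5)
ρ-cycle length = 4 (tail of 0 descent steps not counted)

4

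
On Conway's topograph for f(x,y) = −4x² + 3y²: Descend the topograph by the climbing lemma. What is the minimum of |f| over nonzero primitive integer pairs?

descent: ρ → (3,6,-1)  [lands on river]
river: ρ → (-1,6,3)
closes: descent 1, river 2
min |a| on river = 1

1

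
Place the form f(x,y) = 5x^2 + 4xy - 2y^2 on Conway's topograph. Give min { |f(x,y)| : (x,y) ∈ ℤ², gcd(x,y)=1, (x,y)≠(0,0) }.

river: ρ → (-2,4,5)
river: ρ → (5,6,-1)
river: ρ → (-1,6,5)
river: ρ → (5,4,-2)
closes: descent 0, river 4
min |a| on river = 1

1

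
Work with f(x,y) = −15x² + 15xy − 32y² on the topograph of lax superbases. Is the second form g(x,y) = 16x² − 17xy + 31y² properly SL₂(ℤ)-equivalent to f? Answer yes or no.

D₁ = -1695, D₂ = -1695
f is negative-definite; reduce −f:
−f: translate: b→15 (≡-15 mod 30), so (15,-15,32)→(15,15,32)
−f: reduced (well bottom): (15,15,32) with a≤c, −a<b≤a
flip sign back: reduced form of f is (-15,-15,-32)
g: translate: b→15 (≡-17 mod 32), so (16,-17,31)→(16,15,30)
g: reduced (well bottom): (16,15,30) with a≤c, −a<b≤a
reduced forms (-15, -15, -32) vs (16, 15, 30) ⇒ inequivalent

no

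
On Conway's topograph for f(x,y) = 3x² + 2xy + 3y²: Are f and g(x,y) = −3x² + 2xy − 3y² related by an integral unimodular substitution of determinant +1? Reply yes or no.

D₁ = -32, D₂ = -32
f: reduced (well bottom): (3,2,3) with a≤c, −a<b≤a
g is negative-definite; reduce −g:
−g: flip: (3,-2,3)→(3,2,3)
−g: reduced (well bottom): (3,2,3) with a≤c, −a<b≤a
flip sign back: reduced form of g is (-3,-2,-3)
reduced forms (3, 2, 3) vs (-3, -2, -3) ⇒ inequivalent

no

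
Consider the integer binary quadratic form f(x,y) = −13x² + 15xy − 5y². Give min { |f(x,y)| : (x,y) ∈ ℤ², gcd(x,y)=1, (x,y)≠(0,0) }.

translate: b→11 (≡-15 mod 26), so (13,-15,5)→(13,11,3)
flip: (13,11,3)→(3,-11,13)
translate: b→1 (≡-11 mod 6), so (3,-11,13)→(3,1,3)
reduced (well bottom): (3,1,3) with a≤c, −a<b≤a
well minimum |f| = |-3| = 3 (negative-definite)

3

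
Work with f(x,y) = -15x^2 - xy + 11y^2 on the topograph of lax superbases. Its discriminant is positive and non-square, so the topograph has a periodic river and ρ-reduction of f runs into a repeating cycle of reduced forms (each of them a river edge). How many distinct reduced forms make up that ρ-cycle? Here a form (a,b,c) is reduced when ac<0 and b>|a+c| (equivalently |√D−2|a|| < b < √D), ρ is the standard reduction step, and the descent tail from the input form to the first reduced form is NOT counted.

D = 661, ⌊√D⌋ = 25
descent: ρ → (11,23,-3)  [lands on river]
river: ρ → (-3,25,3)
river: ρ → (3,23,-11)
river: ρ → (-11,21,5)
river: ρ → (5,19,-15)
river: ρ → (-15,11,9)
river: ρ → (9,25,-1)
river: ρ → (-1,25,9)
river: ρ → (9,11,-15)
river: ρ → (-15,19,5)
river: ρ → (5,21,-11)
river: ρ → (-11,23,3)
river: ρ → (3,25,-3)
river: ρ → (-3,23,11)
river: ρ → (11,21,-5)
river: ρ → (-5,19,15)
river: ρ → (15,11,-9)
river: ρ → (-9,25,1)
river: ρ → (1,25,-9)
river: ρ → (-9,11,15)
river: ρ → (15,19,-5)
river: ρ → (-5,21,11)
ρ-cycle length = 22 (tail of 1 descent step not counted)

22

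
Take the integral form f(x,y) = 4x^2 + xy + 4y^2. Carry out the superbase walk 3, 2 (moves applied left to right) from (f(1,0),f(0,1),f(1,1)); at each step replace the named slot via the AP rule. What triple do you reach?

start (4,4,9) = (f(1,0),f(0,1),f(1,1))
replace slot 3: 2·(4+4) − 9 = 7 → (4,4,7)
replace slot 2: 2·(4+7) − 4 = 18 → (4,18,7)

4,18,7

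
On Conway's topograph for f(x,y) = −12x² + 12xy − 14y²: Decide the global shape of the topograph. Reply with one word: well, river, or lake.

D = b²−4ac = 12² − 4·(-12)·(-14) = -528
D < 0 ⇒ definite ⇒ every region one sign ⇒ single well

well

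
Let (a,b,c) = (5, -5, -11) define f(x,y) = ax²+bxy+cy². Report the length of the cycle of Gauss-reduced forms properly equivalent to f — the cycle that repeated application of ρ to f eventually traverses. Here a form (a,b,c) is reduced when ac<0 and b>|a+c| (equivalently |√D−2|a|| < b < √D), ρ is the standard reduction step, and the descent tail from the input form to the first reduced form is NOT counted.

D = 245, ⌊√D⌋ = 15
descent: ρ → (-11,5,5)
descent: ρ → (5,15,-1)  [lands on river]
river: ρ → (-1,15,5)
ρ-cycle length = 2 (tail of 2 descent steps not counted)

2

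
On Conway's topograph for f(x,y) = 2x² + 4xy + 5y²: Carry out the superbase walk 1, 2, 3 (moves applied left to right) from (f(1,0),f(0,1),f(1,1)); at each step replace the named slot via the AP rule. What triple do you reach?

start (2,5,11) = (f(1,0),f(0,1),f(1,1))
replace slot 1: 2·(5+11) − 2 = 30 → (30,5,11)
replace slot 2: 2·(30+11) − 5 = 77 → (30,77,11)
replace slot 3: 2·(30+77) − 11 = 203 → (30,77,203)

30,77,203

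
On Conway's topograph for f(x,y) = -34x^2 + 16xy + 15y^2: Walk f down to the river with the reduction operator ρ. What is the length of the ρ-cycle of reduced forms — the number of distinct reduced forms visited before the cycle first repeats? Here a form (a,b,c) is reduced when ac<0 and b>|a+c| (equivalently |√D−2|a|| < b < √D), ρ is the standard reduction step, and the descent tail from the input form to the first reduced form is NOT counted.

D = 2296, ⌊√D⌋ = 47
descent: ρ → (15,44,-6)  [lands on river]
river: ρ → (-6,40,29)
river: ρ → (29,18,-17)
river: ρ → (-17,16,30)
river: ρ → (30,44,-3)
river: ρ → (-3,46,15)
ρ-cycle length = 6 (tail of 1 descent step not counted)

6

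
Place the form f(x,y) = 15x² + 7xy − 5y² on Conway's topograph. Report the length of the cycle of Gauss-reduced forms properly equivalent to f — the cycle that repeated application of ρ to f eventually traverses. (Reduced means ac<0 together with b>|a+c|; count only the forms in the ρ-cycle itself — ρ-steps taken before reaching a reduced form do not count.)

D = 349, ⌊√D⌋ = 18
descent: ρ → (-5,13,9)  [lands on river]
river: ρ → (9,5,-9)
river: ρ → (-9,13,5)
river: ρ → (5,17,-3)
river: ρ → (-3,13,15)
river: ρ → (15,17,-1)
river: ρ → (-1,17,15)
river: ρ → (15,13,-3)
river: ρ → (-3,17,5)
river: ρ → (5,13,-9)
river: ρ → (-9,5,9)
river: ρ → (9,13,-5)
river: ρ → (-5,17,3)
river: ρ → (3,13,-15)
river: ρ → (-15,17,1)
river: ρ → (1,17,-15)
river: ρ → (-15,13,3)
river: ρ → (3,17,-5)
ρ-cycle length = 18 (tail of 1 descent step not counted)

18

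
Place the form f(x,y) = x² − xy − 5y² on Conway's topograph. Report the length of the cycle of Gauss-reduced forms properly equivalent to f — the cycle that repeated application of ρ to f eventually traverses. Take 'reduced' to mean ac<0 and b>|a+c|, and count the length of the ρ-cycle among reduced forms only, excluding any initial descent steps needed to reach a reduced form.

D = 21, ⌊√D⌋ = 4
descent: ρ → (-5,1,1)
descent: ρ → (1,3,-3)  [lands on river]
river: ρ → (-3,3,1)
ρ-cycle length = 2 (tail of 2 descent steps not counted)

2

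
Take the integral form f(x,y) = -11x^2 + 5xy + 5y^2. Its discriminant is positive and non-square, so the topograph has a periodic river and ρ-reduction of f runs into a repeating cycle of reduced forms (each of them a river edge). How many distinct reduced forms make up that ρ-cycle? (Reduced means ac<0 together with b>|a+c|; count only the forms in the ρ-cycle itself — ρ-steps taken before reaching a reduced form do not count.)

D = 245, ⌊√D⌋ = 15
descent: ρ → (5,15,-1)  [lands on river]
river: ρ → (-1,15,5)
ρ-cycle length = 2 (tail of 1 descent step not counted)

2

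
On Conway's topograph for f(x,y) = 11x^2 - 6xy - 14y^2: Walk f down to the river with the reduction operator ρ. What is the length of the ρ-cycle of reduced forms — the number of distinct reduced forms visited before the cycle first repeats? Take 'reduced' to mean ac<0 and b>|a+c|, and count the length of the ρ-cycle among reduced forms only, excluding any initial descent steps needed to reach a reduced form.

D = 652, ⌊√D⌋ = 25
descent: ρ → (-14,6,11)  [lands on river]
river: ρ → (11,16,-9)
river: ρ → (-9,20,7)
river: ρ → (7,22,-6)
river: ρ → (-6,14,19)
river: ρ → (19,24,-1)
river: ρ → (-1,24,19)
river: ρ → (19,14,-6)
river: ρ → (-6,22,7)
river: ρ → (7,20,-9)
river: ρ → (-9,16,11)
river: ρ → (11,6,-14)
river: ρ → (-14,22,3)
river: ρ → (3,20,-21)
river: ρ → (-21,22,2)
river: ρ → (2,22,-21)
river: ρ → (-21,20,3)
river: ρ → (3,22,-14)
ρ-cycle length = 18 (tail of 1 descent step not counted)

18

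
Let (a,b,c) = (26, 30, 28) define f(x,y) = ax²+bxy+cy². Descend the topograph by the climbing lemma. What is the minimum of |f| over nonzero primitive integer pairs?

translate: b→-22 (≡30 mod 52), so (26,30,28)→(26,-22,24)
flip: (26,-22,24)→(24,22,26)
reduced (well bottom): (24,22,26) with a≤c, −a<b≤a
well minimum = a = 24

24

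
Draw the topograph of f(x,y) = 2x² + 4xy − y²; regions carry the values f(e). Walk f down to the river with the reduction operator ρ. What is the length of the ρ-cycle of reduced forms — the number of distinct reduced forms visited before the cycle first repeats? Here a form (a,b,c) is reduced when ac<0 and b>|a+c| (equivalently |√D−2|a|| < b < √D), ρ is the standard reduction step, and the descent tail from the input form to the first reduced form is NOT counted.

D = 24, ⌊√D⌋ = 4
river: ρ → (-1,4,2)
river: ρ → (2,4,-1)
ρ-cycle length = 2 (tail of 0 descent steps not counted)

2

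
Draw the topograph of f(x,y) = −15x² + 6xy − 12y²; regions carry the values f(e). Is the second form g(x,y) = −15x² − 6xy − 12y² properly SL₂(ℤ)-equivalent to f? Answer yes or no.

D₁ = -684, D₂ = -684
f is negative-definite; reduce −f:
−f: flip: (15,-6,12)→(12,6,15)
−f: reduced (well bottom): (12,6,15) with a≤c, −a<b≤a
flip sign back: reduced form of f is (-12,-6,-15)
g is negative-definite; reduce −g:
−g: flip: (15,6,12)→(12,-6,15)
−g: reduced (well bottom): (12,-6,15) with a≤c, −a<b≤a
flip sign back: reduced form of g is (-12,6,-15)
reduced forms (-12, -6, -15) vs (-12, 6, -15) ⇒ inequivalent

no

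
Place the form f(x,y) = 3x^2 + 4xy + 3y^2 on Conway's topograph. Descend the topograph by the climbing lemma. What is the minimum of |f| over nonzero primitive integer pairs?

translate: b→-2 (≡4 mod 6), so (3,4,3)→(3,-2,2)
flip: (3,-2,2)→(2,2,3)
reduced (well bottom): (2,2,3) with a≤c, −a<b≤a
well minimum = a = 2

2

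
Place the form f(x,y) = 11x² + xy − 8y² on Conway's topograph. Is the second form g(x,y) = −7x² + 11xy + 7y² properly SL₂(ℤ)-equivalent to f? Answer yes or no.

D₁ = 353, D₂ = 317
discriminants differ ⇒ not SL₂(ℤ)-equivalent

no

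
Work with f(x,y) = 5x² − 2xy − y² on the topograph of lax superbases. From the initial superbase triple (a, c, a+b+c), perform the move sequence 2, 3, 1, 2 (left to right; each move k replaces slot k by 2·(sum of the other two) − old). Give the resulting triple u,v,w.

start (5,-1,2) = (f(1,0),f(0,1),f(1,1))
replace slot 2: 2·(5+2) − (-1) = 15 → (5,15,2)
replace slot 3: 2·(5+15) − 2 = 38 → (5,15,38)
replace slot 1: 2·(15+38) − 5 = 101 → (101,15,38)
replace slot 2: 2·(101+38) − 15 = 263 → (101,263,38)

101,263,38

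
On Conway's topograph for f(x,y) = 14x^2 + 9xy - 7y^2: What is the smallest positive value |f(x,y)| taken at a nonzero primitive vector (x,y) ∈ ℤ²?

river: ρ → (-7,19,4)
river: ρ → (4,21,-2)
river: ρ → (-2,19,14)
river: ρ → (14,9,-7)
closes: descent 0, river 4
min |a| on river = 2

2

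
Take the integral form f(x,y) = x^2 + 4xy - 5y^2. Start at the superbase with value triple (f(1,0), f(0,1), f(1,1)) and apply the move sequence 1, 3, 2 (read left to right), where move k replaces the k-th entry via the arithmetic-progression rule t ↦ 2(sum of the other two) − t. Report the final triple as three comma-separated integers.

start (1,-5,0) = (f(1,0),f(0,1),f(1,1))
replace slot 1: 2·((-5)+0) − 1 = -11 → (-11,-5,0)
replace slot 3: 2·((-11)+(-5)) − 0 = -32 → (-11,-5,-32)
replace slot 2: 2·((-11)+(-32)) − (-5) = -81 → (-11,-81,-32)

-11,-81,-32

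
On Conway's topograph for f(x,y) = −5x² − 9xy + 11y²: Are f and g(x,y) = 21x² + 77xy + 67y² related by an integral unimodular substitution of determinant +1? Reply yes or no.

D₁ = 301, D₂ = 301
river cycle of f (length 10): (11, 9, -5), (-5, 11, 9), (9, 7, -7), (-7, 7, 9), (9, 11, -5), (-5, 9, 11), (11, 13, -3), (-3, 17, 1), (1, 17, -3), (-3, 13, 11)
river cycle of g (length 10): (11, 9, -5), (-5, 11, 9), (9, 7, -7), (-7, 7, 9), (9, 11, -5), (-5, 9, 11), (11, 13, -3), (-3, 17, 1), (1, 17, -3), (-3, 13, 11)
cycles coincide ⇒ equivalent

yes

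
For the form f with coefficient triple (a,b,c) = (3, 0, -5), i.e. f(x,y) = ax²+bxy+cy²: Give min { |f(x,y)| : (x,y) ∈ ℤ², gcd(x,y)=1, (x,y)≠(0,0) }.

descent: ρ → (-5,0,3)
descent: ρ → (3,6,-2)  [lands on river]
river: ρ → (-2,6,3)
closes: descent 2, river 2
min |a| on river = 2

2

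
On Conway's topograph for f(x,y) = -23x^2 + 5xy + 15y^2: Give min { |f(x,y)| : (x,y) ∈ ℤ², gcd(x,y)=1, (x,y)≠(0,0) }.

descent: ρ → (15,25,-13)  [lands on river]
river: ρ → (-13,27,13)
river: ρ → (13,25,-15)
river: ρ → (-15,35,3)
river: ρ → (3,37,-3)
river: ρ → (-3,35,15)
closes: descent 1, river 6
min |a| on river = 3

3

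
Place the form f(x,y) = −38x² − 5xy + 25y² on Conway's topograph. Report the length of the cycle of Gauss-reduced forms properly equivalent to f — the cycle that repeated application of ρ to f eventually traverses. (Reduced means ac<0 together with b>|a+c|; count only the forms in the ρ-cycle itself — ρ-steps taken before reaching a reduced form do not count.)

D = 3825, ⌊√D⌋ = 61
descent: ρ → (25,55,-8)  [lands on river]
river: ρ → (-8,57,18)
river: ρ → (18,51,-17)
river: ρ → (-17,51,18)
river: ρ → (18,57,-8)
river: ρ → (-8,55,25)
river: ρ → (25,45,-18)
river: ρ → (-18,27,43)
river: ρ → (43,59,-2)
river: ρ → (-2,61,13)
river: ρ → (13,43,-38)
river: ρ → (-38,33,18)
river: ρ → (18,39,-32)
river: ρ → (-32,25,25)
river: ρ → (25,25,-32)
river: ρ → (-32,39,18)
river: ρ → (18,33,-38)
river: ρ → (-38,43,13)
river: ρ → (13,61,-2)
river: ρ → (-2,59,43)
river: ρ → (43,27,-18)
river: ρ → (-18,45,25)
ρ-cycle length = 22 (tail of 1 descent step not counted)

22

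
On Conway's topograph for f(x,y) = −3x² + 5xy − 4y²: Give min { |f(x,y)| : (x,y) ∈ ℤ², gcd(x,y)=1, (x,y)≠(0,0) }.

translate: b→1 (≡-5 mod 6), so (3,-5,4)→(3,1,2)
flip: (3,1,2)→(2,-1,3)
reduced (well bottom): (2,-1,3) with a≤c, −a<b≤a
well minimum |f| = |-2| = 2 (negative-definite)

2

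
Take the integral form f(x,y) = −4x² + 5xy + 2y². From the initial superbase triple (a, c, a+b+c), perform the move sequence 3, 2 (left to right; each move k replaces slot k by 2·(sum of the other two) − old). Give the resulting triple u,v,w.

start (-4,2,3) = (f(1,0),f(0,1),f(1,1))
replace slot 3: 2·((-4)+2) − 3 = -7 → (-4,2,-7)
replace slot 2: 2·((-4)+(-7)) − 2 = -24 → (-4,-24,-7)

-4,-24,-7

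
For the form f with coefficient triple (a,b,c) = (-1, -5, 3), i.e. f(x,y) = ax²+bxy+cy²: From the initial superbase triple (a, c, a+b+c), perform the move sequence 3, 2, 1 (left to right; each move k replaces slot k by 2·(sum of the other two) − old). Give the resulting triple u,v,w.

start (-1,3,-3) = (f(1,0),f(0,1),f(1,1))
replace slot 3: 2·((-1)+3) − (-3) = 7 → (-1,3,7)
replace slot 2: 2·((-1)+7) − 3 = 9 → (-1,9,7)
replace slot 1: 2·(9+7) − (-1) = 33 → (33,9,7)

33,9,7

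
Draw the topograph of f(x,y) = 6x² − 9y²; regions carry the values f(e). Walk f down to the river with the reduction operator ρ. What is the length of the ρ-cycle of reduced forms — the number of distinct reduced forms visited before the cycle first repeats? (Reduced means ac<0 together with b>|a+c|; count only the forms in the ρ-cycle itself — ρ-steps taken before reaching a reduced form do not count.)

D = 216, ⌊√D⌋ = 14
descent: ρ → (-9,0,6)
descent: ρ → (6,12,-3)  [lands on river]
river: ρ → (-3,12,6)
ρ-cycle length = 2 (tail of 2 descent steps not counted)

2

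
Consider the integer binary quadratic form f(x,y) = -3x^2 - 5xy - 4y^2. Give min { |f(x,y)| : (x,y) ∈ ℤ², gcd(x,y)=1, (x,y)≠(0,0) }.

translate: b→-1 (≡5 mod 6), so (3,5,4)→(3,-1,2)
flip: (3,-1,2)→(2,1,3)
reduced (well bottom): (2,1,3) with a≤c, −a<b≤a
well minimum |f| = |-2| = 2 (negative-definite)

2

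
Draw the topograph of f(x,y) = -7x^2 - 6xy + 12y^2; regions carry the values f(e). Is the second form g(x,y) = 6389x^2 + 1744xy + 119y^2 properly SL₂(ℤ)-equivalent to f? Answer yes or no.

D₁ = 372, D₂ = 372
river cycle of f (length 10): (12, 6, -7), (-7, 8, 11), (11, 14, -4), (-4, 18, 3), (3, 18, -4), (-4, 14, 11), (11, 8, -7), (-7, 6, 12), (12, 18, -1), (-1, 18, 12)
river cycle of g (length 10): (12, 6, -7), (-7, 8, 11), (11, 14, -4), (-4, 18, 3), (3, 18, -4), (-4, 14, 11), (11, 8, -7), (-7, 6, 12), (12, 18, -1), (-1, 18, 12)
cycles coincide ⇒ equivalent

yes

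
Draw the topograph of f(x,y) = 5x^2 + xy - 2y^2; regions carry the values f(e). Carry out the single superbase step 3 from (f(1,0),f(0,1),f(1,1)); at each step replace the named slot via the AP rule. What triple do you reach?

start (5,-2,4) = (f(1,0),f(0,1),f(1,1))
replace slot 3: 2·(5+(-2)) − 4 = 2 → (5,-2,2)

5,-2,2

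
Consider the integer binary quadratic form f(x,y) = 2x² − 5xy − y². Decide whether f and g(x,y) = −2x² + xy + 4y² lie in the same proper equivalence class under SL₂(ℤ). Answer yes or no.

D₁ = 33, D₂ = 33
river cycle of f (length 4): (-1, 5, 2), (2, 3, -3), (-3, 3, 2), (2, 5, -1)
river cycle of g (length 4): (-2, 5, 1), (1, 5, -2), (-2, 3, 3), (3, 3, -2)
cycles differ ⇒ inequivalent

no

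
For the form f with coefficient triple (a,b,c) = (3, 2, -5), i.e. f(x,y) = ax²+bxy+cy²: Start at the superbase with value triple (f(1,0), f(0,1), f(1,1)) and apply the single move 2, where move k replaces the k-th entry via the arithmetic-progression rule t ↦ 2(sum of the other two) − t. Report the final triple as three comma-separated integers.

start (3,-5,0) = (f(1,0),f(0,1),f(1,1))
replace slot 2: 2·(3+0) − (-5) = 11 → (3,11,0)

3,11,0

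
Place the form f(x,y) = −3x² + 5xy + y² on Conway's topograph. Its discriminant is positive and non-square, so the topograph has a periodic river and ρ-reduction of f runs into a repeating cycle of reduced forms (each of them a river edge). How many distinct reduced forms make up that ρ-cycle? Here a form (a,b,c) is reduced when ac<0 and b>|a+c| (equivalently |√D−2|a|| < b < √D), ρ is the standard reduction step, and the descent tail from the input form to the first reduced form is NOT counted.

D = 37, ⌊√D⌋ = 6
river: ρ → (1,5,-3)
river: ρ → (-3,1,3)
river: ρ → (3,5,-1)
river: ρ → (-1,5,3)
river: ρ → (3,1,-3)
river: ρ → (-3,5,1)
ρ-cycle length = 6 (tail of 0 descent steps not counted)

6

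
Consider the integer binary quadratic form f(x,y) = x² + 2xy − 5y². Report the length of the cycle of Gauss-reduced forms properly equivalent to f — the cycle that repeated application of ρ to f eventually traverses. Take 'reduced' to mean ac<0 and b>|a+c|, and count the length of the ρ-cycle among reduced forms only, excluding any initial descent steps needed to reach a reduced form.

D = 24, ⌊√D⌋ = 4
descent: ρ → (-5,-2,1)
descent: ρ → (1,4,-2)  [lands on river]
river: ρ → (-2,4,1)
ρ-cycle length = 2 (tail of 2 descent steps not counted)

2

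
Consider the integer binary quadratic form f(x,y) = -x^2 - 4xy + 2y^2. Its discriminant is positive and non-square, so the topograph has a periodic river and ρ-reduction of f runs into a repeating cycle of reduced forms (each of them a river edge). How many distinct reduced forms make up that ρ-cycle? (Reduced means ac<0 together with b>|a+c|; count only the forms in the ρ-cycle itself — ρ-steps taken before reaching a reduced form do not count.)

D = 24, ⌊√D⌋ = 4
descent: ρ → (2,4,-1)  [lands on river]
river: ρ → (-1,4,2)
ρ-cycle length = 2 (tail of 1 descent step not counted)

2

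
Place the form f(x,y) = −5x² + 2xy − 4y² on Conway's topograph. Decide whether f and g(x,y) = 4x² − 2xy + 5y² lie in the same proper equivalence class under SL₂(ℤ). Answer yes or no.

D₁ = -76, D₂ = -76
f is negative-definite; reduce −f:
−f: flip: (5,-2,4)→(4,2,5)
−f: reduced (well bottom): (4,2,5) with a≤c, −a<b≤a
flip sign back: reduced form of f is (-4,-2,-5)
g: reduced (well bottom): (4,-2,5) with a≤c, −a<b≤a
reduced forms (-4, -2, -5) vs (4, -2, 5) ⇒ inequivalent

no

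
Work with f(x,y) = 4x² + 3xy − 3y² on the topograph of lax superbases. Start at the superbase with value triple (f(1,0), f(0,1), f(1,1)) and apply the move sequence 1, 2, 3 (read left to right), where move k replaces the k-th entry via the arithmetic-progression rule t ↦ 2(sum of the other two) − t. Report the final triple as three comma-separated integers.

start (4,-3,4) = (f(1,0),f(0,1),f(1,1))
replace slot 1: 2·((-3)+4) − 4 = -2 → (-2,-3,4)
replace slot 2: 2·((-2)+4) − (-3) = 7 → (-2,7,4)
replace slot 3: 2·((-2)+7) − 4 = 6 → (-2,7,6)

-2,7,6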